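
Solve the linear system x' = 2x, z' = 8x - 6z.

Coefficient matrix A = [[2, 0], [8, -6]].
Characteristic polynomial det(A - λI) = λ^2 + 4λ - 12 = 0.
Eigenvalues λ = -6, 2.
For λ=-6: (A-λI) row 1 is [8, 0], so an eigenvector is (0, 1).
For λ=2: (A-λI) row 2 is [8, -8], so an eigenvector is (-1, -1).
General solution: K_1e^(-6t)(0,1) + K_2e^(2t)(-1,-1).

x(t) = -K_2e^(2t), z(t) = K_1e^(-6t) - K_2e^(2t)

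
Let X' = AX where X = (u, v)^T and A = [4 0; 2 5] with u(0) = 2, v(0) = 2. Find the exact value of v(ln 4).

A = [[4,0],[2,5]]; eigenvalues λ = 5, 4.
Eigenvectors: (0,1) for λ=5, (-1,2) for λ=4.
From the initial condition, c_1 = 6, c_2 = -2.
v(ln 4) = (6)(4^5)(1) + (-2)(4^4)(2) = 5120.

5120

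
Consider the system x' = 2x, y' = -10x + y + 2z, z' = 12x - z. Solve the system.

Coefficient matrix A = [[2, 0, 0], [-10, 1, 2], [12, 0, -1]].
det(A - λI) = 0 gives eigenvalues λ = 2, 1, -1.
For λ=2: eigenvector (1,-2,4).
For λ=1: eigenvector (0,1,0).
For λ=-1: eigenvector (0,-1,1).
General solution: c_1e^(2t)(1,-2,4) + c_2e^(t)(0,1,0) + c_3e^(-t)(0,-1,1).

x(t) = c_1e^(2t), y(t) = -2c_1e^(2t) + c_2e^(t) - c_3e^(-t), z(t) = 4c_1e^(2t) + c_3e^(-t)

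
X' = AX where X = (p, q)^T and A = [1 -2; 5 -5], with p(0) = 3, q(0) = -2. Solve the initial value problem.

p(t) = 13e^(-2t)sin(t) + 3e^(-2t)cos(t), q(t) = 21e^(-2t)sin(t) - 2e^(-2t)cos(t)

Coefficient matrix A = [[1, -2], [5, -5]].
Characteristic polynomial det(A - λI) = λ^2 + 4λ + 5 = 0.
Eigenvalues λ = -2 ± i (complex conjugate pair).
For λ=-2+i: an eigenvector is (-1,-1) - i(-1,-2) = (-1 + i, -1 + 2i).
A real fundamental pair from Re and Im of e^((-2+i)t)v: X_1 = e^(-2t)(cos(t)·(-1,-1) + sin(t)·(-1,-2)), X_2 = e^(-2t)(sin(t)·(-1,-1) - cos(t)·(-1,-2)).
General solution: c_1X_1 + c_2X_2.
Applying p(0)=3, q(0)=-2 gives c_1=-8, c_2=-5.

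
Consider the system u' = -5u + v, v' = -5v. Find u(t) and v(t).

Coefficient matrix A = [[-5, 1], [0, -5]].
Characteristic polynomial det(A - λI) = λ^2 + 10λ + 25 = 0.
Single eigenvalue λ = -5 with algebraic multiplicity 2.
Eigenvector v = (1,0); generalized eigenvector w with (A-λI)w=v is (-3,1).
General solution: e^(-5t)[c_1·v + c_2·(t·v + w)].

u(t) = c_1e^(-5t) + c_2te^(-5t) - 3c_2e^(-5t), v(t) = c_2e^(-5t)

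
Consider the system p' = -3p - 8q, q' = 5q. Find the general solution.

p(t) = -c_1e^(-3t) + c_2e^(5t), q(t) = -c_2e^(5t)

Coefficient matrix A = [[-3, -8], [0, 5]].
Characteristic polynomial det(A - λI) = λ^2 - 2λ - 15 = 0.
Eigenvalues λ = -3, 5.
For λ=-3: (A-λI) row 1 is [0, -8], so an eigenvector is (-1, 0).
For λ=5: (A-λI) row 1 is [-8, -8], so an eigenvector is (1, -1).
General solution: c_1e^(-3t)(-1,0) + c_2e^(5t)(1,-1).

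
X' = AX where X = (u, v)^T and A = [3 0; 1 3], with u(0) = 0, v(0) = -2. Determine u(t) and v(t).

u(t) = 0, v(t) = -2e^(3t)

Coefficient matrix A = [[3, 0], [1, 3]].
Characteristic polynomial det(A - λI) = λ^2 - 6λ + 9 = 0.
Single eigenvalue λ = 3 with algebraic multiplicity 2.
Eigenvector v = (0,1); generalized eigenvector w with (A-λI)w=v is (1,-3).
General solution: e^(3t)[c_1·v + c_2·(t·v + w)].
Applying u(0)=0, v(0)=-2 gives c_1=-2, c_2=0.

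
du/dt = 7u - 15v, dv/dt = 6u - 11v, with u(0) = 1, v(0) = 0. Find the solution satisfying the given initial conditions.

Coefficient matrix A = [[7, -15], [6, -11]].
Characteristic polynomial det(A - λI) = λ^2 + 4λ + 13 = 0.
Eigenvalues λ = -2 ± 3i (complex conjugate pair).
For λ=-2+3i: an eigenvector is (-2,-1) - i(-1,-1) = (-2 + i, -1 + i).
A real fundamental pair from Re and Im of e^((-2+3i)t)v: X_1 = e^(-2t)(cos(3t)·(-2,-1) + sin(3t)·(-1,-1)), X_2 = e^(-2t)(sin(3t)·(-2,-1) - cos(3t)·(-1,-1)).
General solution: c_1X_1 + c_2X_2.
Applying u(0)=1, v(0)=0 gives c_1=-1, c_2=-1.

u(t) = 3e^(-2t)sin(3t) + e^(-2t)cos(3t), v(t) = 2e^(-2t)sin(3t)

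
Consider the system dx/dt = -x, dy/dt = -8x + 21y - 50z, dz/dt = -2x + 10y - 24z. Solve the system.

Coefficient matrix A = [[-1, 0, 0], [-8, 21, -50], [-2, 10, -24]].
det(A - λI) = 0 gives eigenvalues λ = -1, 1, -4.
For λ=-1: eigenvector (1,14,6).
For λ=1: eigenvector (0,5,2).
For λ=-4: eigenvector (0,2,1).
General solution: K_1e^(-t)(1,14,6) + K_2e^(t)(0,5,2) + K_3e^(-4t)(0,2,1).

x(t) = K_1e^(-t), y(t) = 14K_1e^(-t) + 5K_2e^(t) + 2K_3e^(-4t), z(t) = 6K_1e^(-t) + 2K_2e^(t) + K_3e^(-4t)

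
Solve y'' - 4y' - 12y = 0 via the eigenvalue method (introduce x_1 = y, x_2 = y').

y(t) = C_1e^(-2t) + C_2e^(6t)

Let x_1 = y, x_2 = y'. Then x_1' = x_2 and x_2' = 12x_1 + 4x_2.
A = [[0,1],[12,4]]; det(A-λI) = λ^2 - 4λ - 12.
Eigenvalues λ = -2, 6 with eigenvectors (1,-2), (1,6).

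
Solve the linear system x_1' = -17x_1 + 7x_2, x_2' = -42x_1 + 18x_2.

Coefficient matrix A = [[-17, 7], [-42, 18]].
Characteristic polynomial det(A - λI) = λ^2 - λ - 12 = 0.
Eigenvalues λ = 4, -3.
For λ=4: (A-λI) row 1 is [-21, 7], so an eigenvector is (1, 3).
For λ=-3: (A-λI) row 1 is [-14, 7], so an eigenvector is (1, 2).
General solution: c_1e^(4t)(1,3) + c_2e^(-3t)(1,2).

x_1(t) = c_1e^(4t) + c_2e^(-3t), x_2(t) = 3c_1e^(4t) + 2c_2e^(-3t)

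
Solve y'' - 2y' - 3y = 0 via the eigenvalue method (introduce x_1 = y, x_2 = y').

y(t) = c_1e^(-t) + c_2e^(3t)

Let x_1 = y, x_2 = y'. Then x_1' = x_2 and x_2' = 3x_1 + 2x_2.
A = [[0,1],[3,2]]; det(A-λI) = λ^2 - 2λ - 3.
Eigenvalues λ = -1, 3 with eigenvectors (1,-1), (1,3).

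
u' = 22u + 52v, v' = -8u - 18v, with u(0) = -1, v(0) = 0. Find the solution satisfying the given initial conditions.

u(t) = -5e^(2t)sin(4t) - e^(2t)cos(4t), v(t) = 2e^(2t)sin(4t)

Coefficient matrix A = [[22, 52], [-8, -18]].
Characteristic polynomial det(A - λI) = λ^2 - 4λ + 20 = 0.
Eigenvalues λ = 2 ± 4i (complex conjugate pair).
For λ=2+4i: an eigenvector is (-2,1) - i(3,-1) = (-2 - 3i, 1 + i).
A real fundamental pair from Re and Im of e^((2+4i)t)v: X_1 = e^(2t)(cos(4t)·(-2,1) + sin(4t)·(3,-1)), X_2 = e^(2t)(sin(4t)·(-2,1) - cos(4t)·(3,-1)).
General solution: c_1X_1 + c_2X_2.
Applying u(0)=-1, v(0)=0 gives c_1=-1, c_2=1.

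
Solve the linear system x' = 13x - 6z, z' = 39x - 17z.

Coefficient matrix A = [[13, -6], [39, -17]].
Characteristic polynomial det(A - λI) = λ^2 + 4λ + 13 = 0.
Eigenvalues λ = -2 ± 3i (complex conjugate pair).
For λ=-2+3i: an eigenvector is (-1,-2) - i(-1,-3) = (-1 + i, -2 + 3i).
A real fundamental pair from Re and Im of e^((-2+3i)t)v: X_1 = e^(-2t)(cos(3t)·(-1,-2) + sin(3t)·(-1,-3)), X_2 = e^(-2t)(sin(3t)·(-1,-2) - cos(3t)·(-1,-3)).
General solution: C_1X_1 + C_2X_2.

x(t) = -C_1e^(-2t)sin(3t) - C_1e^(-2t)cos(3t) - C_2e^(-2t)sin(3t) + C_2e^(-2t)cos(3t), z(t) = -3C_1e^(-2t)sin(3t) - 2C_1e^(-2t)cos(3t) - 2C_2e^(-2t)sin(3t) + 3C_2e^(-2t)cos(3t)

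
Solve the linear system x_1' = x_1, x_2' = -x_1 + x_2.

x_1(t) = K_2e^(t), x_2(t) = -K_1e^(t) - K_2te^(t) + 3K_2e^(t)

Coefficient matrix A = [[1, 0], [-1, 1]].
Characteristic polynomial det(A - λI) = λ^2 - 2λ + 1 = 0.
Single eigenvalue λ = 1 with algebraic multiplicity 2.
Eigenvector v = (0,-1); generalized eigenvector w with (A-λI)w=v is (1,3).
General solution: e^(t)[K_1·v + K_2·(t·v + w)].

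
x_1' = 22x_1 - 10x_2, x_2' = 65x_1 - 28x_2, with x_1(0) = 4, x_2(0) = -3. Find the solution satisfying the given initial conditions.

x_1(t) = 26e^(-3t)sin(5t) + 4e^(-3t)cos(5t), x_2(t) = 67e^(-3t)sin(5t) - 3e^(-3t)cos(5t)

Coefficient matrix A = [[22, -10], [65, -28]].
Characteristic polynomial det(A - λI) = λ^2 + 6λ + 34 = 0.
Eigenvalues λ = -3 ± 5i (complex conjugate pair).
For λ=-3+5i: an eigenvector is (-1,-3) - i(1,2) = (-1 - i, -3 - 2i).
A real fundamental pair from Re and Im of e^((-3+5i)t)v: X_1 = e^(-3t)(cos(5t)·(-1,-3) + sin(5t)·(1,2)), X_2 = e^(-3t)(sin(5t)·(-1,-3) - cos(5t)·(1,2)).
General solution: K_1X_1 + K_2X_2.
Applying x_1(0)=4, x_2(0)=-3 gives K_1=11, K_2=-15.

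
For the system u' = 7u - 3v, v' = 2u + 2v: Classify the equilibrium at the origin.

unstable node

A = [[7,-3],[2,2]]; det(A-λI) = λ^2 - 9λ + 20.
λ = 5, 4: both positive.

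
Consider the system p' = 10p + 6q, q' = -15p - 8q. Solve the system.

p(t) = -C_1e^(t)sin(3t) + C_1e^(t)cos(3t) + C_2e^(t)sin(3t) + C_2e^(t)cos(3t), q(t) = C_1e^(t)sin(3t) - 2C_1e^(t)cos(3t) - 2C_2e^(t)sin(3t) - C_2e^(t)cos(3t)

Coefficient matrix A = [[10, 6], [-15, -8]].
Characteristic polynomial det(A - λI) = λ^2 - 2λ + 10 = 0.
Eigenvalues λ = 1 ± 3i (complex conjugate pair).
For λ=1+3i: an eigenvector is (1,-2) - i(-1,1) = (1 + i, -2 - i).
A real fundamental pair from Re and Im of e^((1+3i)t)v: X_1 = e^(t)(cos(3t)·(1,-2) + sin(3t)·(-1,1)), X_2 = e^(t)(sin(3t)·(1,-2) - cos(3t)·(-1,1)).
General solution: C_1X_1 + C_2X_2.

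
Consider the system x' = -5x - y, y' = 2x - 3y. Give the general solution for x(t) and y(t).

Coefficient matrix A = [[-5, -1], [2, -3]].
Characteristic polynomial det(A - λI) = λ^2 + 8λ + 17 = 0.
Eigenvalues λ = -4 ± i (complex conjugate pair).
For λ=-4+i: an eigenvector is (-1,1) - i(0,-1) = (-1, 1 + i).
A real fundamental pair from Re and Im of e^((-4+i)t)v: X_1 = e^(-4t)(cos(t)·(-1,1) + sin(t)·(0,-1)), X_2 = e^(-4t)(sin(t)·(-1,1) - cos(t)·(0,-1)).
General solution: K_1X_1 + K_2X_2.

x(t) = -K_1e^(-4t)cos(t) - K_2e^(-4t)sin(t), y(t) = -K_1e^(-4t)sin(t) + K_1e^(-4t)cos(t) + K_2e^(-4t)sin(t) + K_2e^(-4t)cos(t)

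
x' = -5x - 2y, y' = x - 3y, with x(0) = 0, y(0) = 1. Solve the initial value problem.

x(t) = -2e^(-4t)sin(t), y(t) = e^(-4t)sin(t) + e^(-4t)cos(t)

Coefficient matrix A = [[-5, -2], [1, -3]].
Characteristic polynomial det(A - λI) = λ^2 + 8λ + 17 = 0.
Eigenvalues λ = -4 ± i (complex conjugate pair).
For λ=-4+i: an eigenvector is (-1,0) - i(1,-1) = (-1 - i, 0 + i).
A real fundamental pair from Re and Im of e^((-4+i)t)v: X_1 = e^(-4t)(cos(t)·(-1,0) + sin(t)·(1,-1)), X_2 = e^(-4t)(sin(t)·(-1,0) - cos(t)·(1,-1)).
General solution: c_1X_1 + c_2X_2.
Applying x(0)=0, y(0)=1 gives c_1=-1, c_2=1.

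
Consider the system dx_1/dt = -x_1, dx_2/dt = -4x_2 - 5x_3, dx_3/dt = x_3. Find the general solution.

Coefficient matrix A = [[-1, 0, 0], [0, -4, -5], [0, 0, 1]].
det(A - λI) = 0 gives eigenvalues λ = -1, -4, 1.
For λ=-1: eigenvector (1,0,0).
For λ=-4: eigenvector (0,1,0).
For λ=1: eigenvector (0,-1,1).
General solution: K_1e^(-t)(1,0,0) + K_2e^(-4t)(0,1,0) + K_3e^(t)(0,-1,1).

x_1(t) = K_1e^(-t), x_2(t) = K_2e^(-4t) - K_3e^(t), x_3(t) = K_3e^(t)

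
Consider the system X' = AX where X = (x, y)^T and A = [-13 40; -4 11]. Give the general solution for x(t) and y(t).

x(t) = -3C_1e^(-t)sin(4t) + C_1e^(-t)cos(4t) + C_2e^(-t)sin(4t) + 3C_2e^(-t)cos(4t), y(t) = -C_1e^(-t)sin(4t) + C_2e^(-t)cos(4t)

Coefficient matrix A = [[-13, 40], [-4, 11]].
Characteristic polynomial det(A - λI) = λ^2 + 2λ + 17 = 0.
Eigenvalues λ = -1 ± 4i (complex conjugate pair).
For λ=-1+4i: an eigenvector is (1,0) - i(-3,-1) = (1 + 3i, 0 + i).
A real fundamental pair from Re and Im of e^((-1+4i)t)v: X_1 = e^(-t)(cos(4t)·(1,0) + sin(4t)·(-3,-1)), X_2 = e^(-t)(sin(4t)·(1,0) - cos(4t)·(-3,-1)).
General solution: C_1X_1 + C_2X_2.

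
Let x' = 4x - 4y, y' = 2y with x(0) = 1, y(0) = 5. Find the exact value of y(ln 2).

20

A = [[4,-4],[0,2]]; eigenvalues λ = 2, 4.
Eigenvectors: (2,1) for λ=2, (-1,0) for λ=4.
From the initial condition, c_1 = 5, c_2 = 9.
y(ln 2) = (5)(2^2)(1) + (9)(2^4)(0) = 20.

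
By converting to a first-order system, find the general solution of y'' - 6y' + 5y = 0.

Let x_1 = y, x_2 = y'. Then x_1' = x_2 and x_2' = -5x_1 + 6x_2.
A = [[0,1],[-5,6]]; det(A-λI) = λ^2 - 6λ + 5.
Eigenvalues λ = 1, 5 with eigenvectors (1,1), (1,5).

y(t) = c_1e^(t) + c_2e^(5t)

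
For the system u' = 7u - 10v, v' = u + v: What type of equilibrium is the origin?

unstable spiral

A = [[7,-10],[1,1]]; det(A-λI) = λ^2 - 8λ + 17.
λ = 4 ± i: positive real part.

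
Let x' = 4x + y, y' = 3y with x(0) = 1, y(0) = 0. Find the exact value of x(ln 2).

A = [[4,1],[0,3]]; eigenvalues λ = 3, 4.
Eigenvectors: (-1,1) for λ=3, (1,0) for λ=4.
From the initial condition, c_1 = 0, c_2 = 1.
x(ln 2) = (0)(2^3)(-1) + (1)(2^4)(1) = 16.

16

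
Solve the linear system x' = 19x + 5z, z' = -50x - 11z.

Coefficient matrix A = [[19, 5], [-50, -11]].
Characteristic polynomial det(A - λI) = λ^2 - 8λ + 41 = 0.
Eigenvalues λ = 4 ± 5i (complex conjugate pair).
For λ=4+5i: an eigenvector is (0,-1) - i(-1,3) = (0 + i, -1 - 3i).
A real fundamental pair from Re and Im of e^((4+5i)t)v: X_1 = e^(4t)(cos(5t)·(0,-1) + sin(5t)·(-1,3)), X_2 = e^(4t)(sin(5t)·(0,-1) - cos(5t)·(-1,3)).
General solution: C_1X_1 + C_2X_2.

x(t) = -C_1e^(4t)sin(5t) + C_2e^(4t)cos(5t), z(t) = 3C_1e^(4t)sin(5t) - C_1e^(4t)cos(5t) - C_2e^(4t)sin(5t) - 3C_2e^(4t)cos(5t)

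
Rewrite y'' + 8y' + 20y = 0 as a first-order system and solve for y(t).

y(t) = c_1e^(-4t)cos(2t) + c_2e^(-4t)sin(2t)

Let x_1 = y, x_2 = y'. Then x_1' = x_2 and x_2' = -20x_1 - 8x_2.
A = [[0,1],[-20,-8]]; det(A-λI) = λ^2 + 8λ + 20.
Eigenvalues λ = -4 ± 2i.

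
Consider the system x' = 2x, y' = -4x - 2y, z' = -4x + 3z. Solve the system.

x(t) = K_1e^(2t), y(t) = -K_1e^(2t) + K_3e^(-2t), z(t) = 4K_1e^(2t) + K_2e^(3t)

Coefficient matrix A = [[2, 0, 0], [-4, -2, 0], [-4, 0, 3]].
det(A - λI) = 0 gives eigenvalues λ = 2, 3, -2.
For λ=2: eigenvector (1,-1,4).
For λ=3: eigenvector (0,0,1).
For λ=-2: eigenvector (0,1,0).
General solution: K_1e^(2t)(1,-1,4) + K_2e^(3t)(0,0,1) + K_3e^(-2t)(0,1,0).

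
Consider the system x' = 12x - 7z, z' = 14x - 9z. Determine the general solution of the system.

Coefficient matrix A = [[12, -7], [14, -9]].
Characteristic polynomial det(A - λI) = λ^2 - 3λ - 10 = 0.
Eigenvalues λ = -2, 5.
For λ=-2: (A-λI) row 1 is [14, -7], so an eigenvector is (-1, -2).
For λ=5: (A-λI) row 1 is [7, -7], so an eigenvector is (1, 1).
General solution: c_1e^(-2t)(-1,-2) + c_2e^(5t)(1,1).

x(t) = -c_1e^(-2t) + c_2e^(5t), z(t) = -2c_1e^(-2t) + c_2e^(5t)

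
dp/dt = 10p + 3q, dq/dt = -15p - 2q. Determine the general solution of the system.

Coefficient matrix A = [[10, 3], [-15, -2]].
Characteristic polynomial det(A - λI) = λ^2 - 8λ + 25 = 0.
Eigenvalues λ = 4 ± 3i (complex conjugate pair).
For λ=4+3i: an eigenvector is (0,1) - i(1,-2) = (0 - i, 1 + 2i).
A real fundamental pair from Re and Im of e^((4+3i)t)v: X_1 = e^(4t)(cos(3t)·(0,1) + sin(3t)·(1,-2)), X_2 = e^(4t)(sin(3t)·(0,1) - cos(3t)·(1,-2)).
General solution: C_1X_1 + C_2X_2.

p(t) = C_1e^(4t)sin(3t) - C_2e^(4t)cos(3t), q(t) = -2C_1e^(4t)sin(3t) + C_1e^(4t)cos(3t) + C_2e^(4t)sin(3t) + 2C_2e^(4t)cos(3t)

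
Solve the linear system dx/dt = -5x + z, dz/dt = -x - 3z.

x(t) = -c_1e^(-4t) - c_2te^(-4t) - c_2e^(-4t), z(t) = -c_1e^(-4t) - c_2te^(-4t) - 2c_2e^(-4t)

Coefficient matrix A = [[-5, 1], [-1, -3]].
Characteristic polynomial det(A - λI) = λ^2 + 8λ + 16 = 0.
Single eigenvalue λ = -4 with algebraic multiplicity 2.
Eigenvector v = (-1,-1); generalized eigenvector w with (A-λI)w=v is (-1,-2).
General solution: e^(-4t)[c_1·v + c_2·(t·v + w)].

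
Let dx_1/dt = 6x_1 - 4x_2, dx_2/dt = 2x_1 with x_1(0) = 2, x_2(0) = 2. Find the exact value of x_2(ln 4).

A = [[6,-4],[2,0]]; eigenvalues λ = 2, 4.
Eigenvectors: (-1,-1) for λ=2, (-2,-1) for λ=4.
From the initial condition, c_1 = -2, c_2 = 0.
x_2(ln 4) = (-2)(4^2)(-1) + (0)(4^4)(-1) = 32.

32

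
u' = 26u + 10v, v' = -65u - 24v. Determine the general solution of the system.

u(t) = K_1e^(t)sin(5t) - K_1e^(t)cos(5t) - K_2e^(t)sin(5t) - K_2e^(t)cos(5t), v(t) = -2K_1e^(t)sin(5t) + 3K_1e^(t)cos(5t) + 3K_2e^(t)sin(5t) + 2K_2e^(t)cos(5t)

Coefficient matrix A = [[26, 10], [-65, -24]].
Characteristic polynomial det(A - λI) = λ^2 - 2λ + 26 = 0.
Eigenvalues λ = 1 ± 5i (complex conjugate pair).
For λ=1+5i: an eigenvector is (-1,3) - i(1,-2) = (-1 - i, 3 + 2i).
A real fundamental pair from Re and Im of e^((1+5i)t)v: X_1 = e^(t)(cos(5t)·(-1,3) + sin(5t)·(1,-2)), X_2 = e^(t)(sin(5t)·(-1,3) - cos(5t)·(1,-2)).
General solution: K_1X_1 + K_2X_2.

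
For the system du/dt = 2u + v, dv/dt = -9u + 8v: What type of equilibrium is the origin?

unstable improper node

A = [[2,1],[-9,8]]; det(A-λI) = λ^2 - 10λ + 25.
repeated λ = 5 with a single eigenvector.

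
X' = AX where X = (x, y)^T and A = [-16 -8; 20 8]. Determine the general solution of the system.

x(t) = c_1e^(-4t)sin(4t) - c_1e^(-4t)cos(4t) - c_2e^(-4t)sin(4t) - c_2e^(-4t)cos(4t), y(t) = -2c_1e^(-4t)sin(4t) + c_1e^(-4t)cos(4t) + c_2e^(-4t)sin(4t) + 2c_2e^(-4t)cos(4t)

Coefficient matrix A = [[-16, -8], [20, 8]].
Characteristic polynomial det(A - λI) = λ^2 + 8λ + 32 = 0.
Eigenvalues λ = -4 ± 4i (complex conjugate pair).
For λ=-4+4i: an eigenvector is (-1,1) - i(1,-2) = (-1 - i, 1 + 2i).
A real fundamental pair from Re and Im of e^((-4+4i)t)v: X_1 = e^(-4t)(cos(4t)·(-1,1) + sin(4t)·(1,-2)), X_2 = e^(-4t)(sin(4t)·(-1,1) - cos(4t)·(1,-2)).
General solution: c_1X_1 + c_2X_2.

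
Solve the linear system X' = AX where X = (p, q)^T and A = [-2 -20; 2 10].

p(t) = -3c_1e^(4t)sin(2t) + c_1e^(4t)cos(2t) + c_2e^(4t)sin(2t) + 3c_2e^(4t)cos(2t), q(t) = c_1e^(4t)sin(2t) - c_2e^(4t)cos(2t)

Coefficient matrix A = [[-2, -20], [2, 10]].
Characteristic polynomial det(A - λI) = λ^2 - 8λ + 20 = 0.
Eigenvalues λ = 4 ± 2i (complex conjugate pair).
For λ=4+2i: an eigenvector is (1,0) - i(-3,1) = (1 + 3i, 0 - i).
A real fundamental pair from Re and Im of e^((4+2i)t)v: X_1 = e^(4t)(cos(2t)·(1,0) + sin(2t)·(-3,1)), X_2 = e^(4t)(sin(2t)·(1,0) - cos(2t)·(-3,1)).
General solution: c_1X_1 + c_2X_2.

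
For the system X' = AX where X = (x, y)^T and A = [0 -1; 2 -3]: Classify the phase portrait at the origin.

stable node

A = [[0,-1],[2,-3]]; det(A-λI) = λ^2 + 3λ + 2.
λ = -2, -1: both negative.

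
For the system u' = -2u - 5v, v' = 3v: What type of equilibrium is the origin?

saddle

A = [[-2,-5],[0,3]]; det(A-λI) = λ^2 - λ - 6.
λ = 3, -2: opposite signs.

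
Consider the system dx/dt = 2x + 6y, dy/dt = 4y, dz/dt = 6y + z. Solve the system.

x(t) = 3c_1e^(4t) + c_2e^(2t), y(t) = c_1e^(4t), z(t) = 2c_1e^(4t) + c_3e^(t)

Coefficient matrix A = [[2, 6, 0], [0, 4, 0], [0, 6, 1]].
det(A - λI) = 0 gives eigenvalues λ = 4, 2, 1.
For λ=4: eigenvector (3,1,2).
For λ=2: eigenvector (1,0,0).
For λ=1: eigenvector (0,0,1).
General solution: c_1e^(4t)(3,1,2) + c_2e^(2t)(1,0,0) + c_3e^(t)(0,0,1).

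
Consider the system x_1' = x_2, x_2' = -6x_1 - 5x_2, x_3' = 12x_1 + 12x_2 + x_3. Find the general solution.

Coefficient matrix A = [[0, 1, 0], [-6, -5, 0], [12, 12, 1]].
det(A - λI) = 0 gives eigenvalues λ = 1, -3, -2.
For λ=1: eigenvector (0,0,1).
For λ=-3: eigenvector (-1,3,-6).
For λ=-2: eigenvector (1,-2,4).
General solution: C_1e^(t)(0,0,1) + C_2e^(-3t)(-1,3,-6) + C_3e^(-2t)(1,-2,4).

x_1(t) = -C_2e^(-3t) + C_3e^(-2t), x_2(t) = 3C_2e^(-3t) - 2C_3e^(-2t), x_3(t) = C_1e^(t) - 6C_2e^(-3t) + 4C_3e^(-2t)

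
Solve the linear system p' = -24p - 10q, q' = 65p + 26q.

Coefficient matrix A = [[-24, -10], [65, 26]].
Characteristic polynomial det(A - λI) = λ^2 - 2λ + 26 = 0.
Eigenvalues λ = 1 ± 5i (complex conjugate pair).
For λ=1+5i: an eigenvector is (-1,3) - i(-1,2) = (-1 + i, 3 - 2i).
A real fundamental pair from Re and Im of e^((1+5i)t)v: X_1 = e^(t)(cos(5t)·(-1,3) + sin(5t)·(-1,2)), X_2 = e^(t)(sin(5t)·(-1,3) - cos(5t)·(-1,2)).
General solution: K_1X_1 + K_2X_2.

p(t) = -K_1e^(t)sin(5t) - K_1e^(t)cos(5t) - K_2e^(t)sin(5t) + K_2e^(t)cos(5t), q(t) = 2K_1e^(t)sin(5t) + 3K_1e^(t)cos(5t) + 3K_2e^(t)sin(5t) - 2K_2e^(t)cos(5t)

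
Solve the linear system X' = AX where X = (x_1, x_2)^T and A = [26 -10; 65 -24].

x_1(t) = -c_1e^(t)sin(5t) + c_1e^(t)cos(5t) + c_2e^(t)sin(5t) + c_2e^(t)cos(5t), x_2(t) = -2c_1e^(t)sin(5t) + 3c_1e^(t)cos(5t) + 3c_2e^(t)sin(5t) + 2c_2e^(t)cos(5t)

Coefficient matrix A = [[26, -10], [65, -24]].
Characteristic polynomial det(A - λI) = λ^2 - 2λ + 26 = 0.
Eigenvalues λ = 1 ± 5i (complex conjugate pair).
For λ=1+5i: an eigenvector is (1,3) - i(-1,-2) = (1 + i, 3 + 2i).
A real fundamental pair from Re and Im of e^((1+5i)t)v: X_1 = e^(t)(cos(5t)·(1,3) + sin(5t)·(-1,-2)), X_2 = e^(t)(sin(5t)·(1,3) - cos(5t)·(-1,-2)).
General solution: c_1X_1 + c_2X_2.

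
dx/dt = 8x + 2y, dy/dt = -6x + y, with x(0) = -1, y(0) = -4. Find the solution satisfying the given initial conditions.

Coefficient matrix A = [[8, 2], [-6, 1]].
Characteristic polynomial det(A - λI) = λ^2 - 9λ + 20 = 0.
Eigenvalues λ = 5, 4.
For λ=5: (A-λI) row 1 is [3, 2], so an eigenvector is (-2, 3).
For λ=4: (A-λI) row 1 is [4, 2], so an eigenvector is (-1, 2).
General solution: c_1e^(5t)(-2,3) + c_2e^(4t)(-1,2).
Applying x(0)=-1, y(0)=-4 gives c_1=6, c_2=-11.

x(t) = -12e^(5t) + 11e^(4t), y(t) = 18e^(5t) - 22e^(4t)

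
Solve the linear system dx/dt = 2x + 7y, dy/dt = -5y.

x(t) = K_1e^(2t) + K_2e^(-5t), y(t) = -K_2e^(-5t)

Coefficient matrix A = [[2, 7], [0, -5]].
Characteristic polynomial det(A - λI) = λ^2 + 3λ - 10 = 0.
Eigenvalues λ = 2, -5.
For λ=2: (A-λI) row 1 is [0, 7], so an eigenvector is (1, 0).
For λ=-5: (A-λI) row 1 is [7, 7], so an eigenvector is (1, -1).
General solution: K_1e^(2t)(1,0) + K_2e^(-5t)(1,-1).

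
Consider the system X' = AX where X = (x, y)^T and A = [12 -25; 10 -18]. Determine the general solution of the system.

x(t) = -2K_1e^(-3t)sin(5t) + K_1e^(-3t)cos(5t) + K_2e^(-3t)sin(5t) + 2K_2e^(-3t)cos(5t), y(t) = -K_1e^(-3t)sin(5t) + K_1e^(-3t)cos(5t) + K_2e^(-3t)sin(5t) + K_2e^(-3t)cos(5t)

Coefficient matrix A = [[12, -25], [10, -18]].
Characteristic polynomial det(A - λI) = λ^2 + 6λ + 34 = 0.
Eigenvalues λ = -3 ± 5i (complex conjugate pair).
For λ=-3+5i: an eigenvector is (1,1) - i(-2,-1) = (1 + 2i, 1 + i).
A real fundamental pair from Re and Im of e^((-3+5i)t)v: X_1 = e^(-3t)(cos(5t)·(1,1) + sin(5t)·(-2,-1)), X_2 = e^(-3t)(sin(5t)·(1,1) - cos(5t)·(-2,-1)).
General solution: K_1X_1 + K_2X_2.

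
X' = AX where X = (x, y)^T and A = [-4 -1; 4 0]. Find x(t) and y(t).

x(t) = c_1e^(-2t) + c_2te^(-2t) + c_2e^(-2t), y(t) = -2c_1e^(-2t) - 2c_2te^(-2t) - 3c_2e^(-2t)

Coefficient matrix A = [[-4, -1], [4, 0]].
Characteristic polynomial det(A - λI) = λ^2 + 4λ + 4 = 0.
Single eigenvalue λ = -2 with algebraic multiplicity 2.
Eigenvector v = (1,-2); generalized eigenvector w with (A-λI)w=v is (1,-3).
General solution: e^(-2t)[c_1·v + c_2·(t·v + w)].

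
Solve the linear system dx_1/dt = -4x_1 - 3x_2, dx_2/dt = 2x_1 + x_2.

x_1(t) = -3c_1e^(-2t) - c_2e^(-t), x_2(t) = 2c_1e^(-2t) + c_2e^(-t)

Coefficient matrix A = [[-4, -3], [2, 1]].
Characteristic polynomial det(A - λI) = λ^2 + 3λ + 2 = 0.
Eigenvalues λ = -2, -1.
For λ=-2: (A-λI) row 1 is [-2, -3], so an eigenvector is (-3, 2).
For λ=-1: (A-λI) row 1 is [-3, -3], so an eigenvector is (-1, 1).
General solution: c_1e^(-2t)(-3,2) + c_2e^(-t)(-1,1).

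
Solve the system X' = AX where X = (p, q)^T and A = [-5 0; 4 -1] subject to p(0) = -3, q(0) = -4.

p(t) = -3e^(-5t), q(t) = -7e^(-t) + 3e^(-5t)

Coefficient matrix A = [[-5, 0], [4, -1]].
Characteristic polynomial det(A - λI) = λ^2 + 6λ + 5 = 0.
Eigenvalues λ = -5, -1.
For λ=-5: (A-λI) row 2 is [4, 4], so an eigenvector is (1, -1).
For λ=-1: (A-λI) row 1 is [-4, 0], so an eigenvector is (0, 1).
General solution: K_1e^(-5t)(1,-1) + K_2e^(-t)(0,1).
Applying p(0)=-3, q(0)=-4 gives K_1=-3, K_2=-7.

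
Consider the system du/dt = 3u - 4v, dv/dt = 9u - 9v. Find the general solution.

u(t) = 2c_1e^(-3t) + 2c_2te^(-3t) + c_2e^(-3t), v(t) = 3c_1e^(-3t) + 3c_2te^(-3t) + c_2e^(-3t)

Coefficient matrix A = [[3, -4], [9, -9]].
Characteristic polynomial det(A - λI) = λ^2 + 6λ + 9 = 0.
Single eigenvalue λ = -3 with algebraic multiplicity 2.
Eigenvector v = (2,3); generalized eigenvector w with (A-λI)w=v is (1,1).
General solution: e^(-3t)[c_1·v + c_2·(t·v + w)].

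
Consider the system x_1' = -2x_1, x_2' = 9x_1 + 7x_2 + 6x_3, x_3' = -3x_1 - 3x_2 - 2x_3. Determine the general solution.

x_1(t) = K_1e^(-2t), x_2(t) = -K_1e^(-2t) - 2K_2e^(4t) - K_3e^(t), x_3(t) = K_2e^(4t) + K_3e^(t)

Coefficient matrix A = [[-2, 0, 0], [9, 7, 6], [-3, -3, -2]].
det(A - λI) = 0 gives eigenvalues λ = -2, 4, 1.
For λ=-2: eigenvector (1,-1,0).
For λ=4: eigenvector (0,-2,1).
For λ=1: eigenvector (0,-1,1).
General solution: K_1e^(-2t)(1,-1,0) + K_2e^(4t)(0,-2,1) + K_3e^(t)(0,-1,1).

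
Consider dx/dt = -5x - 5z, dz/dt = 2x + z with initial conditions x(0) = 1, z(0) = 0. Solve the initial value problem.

x(t) = -3e^(-2t)sin(t) + e^(-2t)cos(t), z(t) = 2e^(-2t)sin(t)

Coefficient matrix A = [[-5, -5], [2, 1]].
Characteristic polynomial det(A - λI) = λ^2 + 4λ + 5 = 0.
Eigenvalues λ = -2 ± i (complex conjugate pair).
For λ=-2+i: an eigenvector is (-1,1) - i(-2,1) = (-1 + 2i, 1 - i).
A real fundamental pair from Re and Im of e^((-2+i)t)v: X_1 = e^(-2t)(cos(t)·(-1,1) + sin(t)·(-2,1)), X_2 = e^(-2t)(sin(t)·(-1,1) - cos(t)·(-2,1)).
General solution: K_1X_1 + K_2X_2.
Applying x(0)=1, z(0)=0 gives K_1=1, K_2=1.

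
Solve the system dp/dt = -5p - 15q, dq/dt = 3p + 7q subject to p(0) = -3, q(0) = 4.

Coefficient matrix A = [[-5, -15], [3, 7]].
Characteristic polynomial det(A - λI) = λ^2 - 2λ + 10 = 0.
Eigenvalues λ = 1 ± 3i (complex conjugate pair).
For λ=1+3i: an eigenvector is (2,-1) - i(1,0) = (2 - i, -1).
A real fundamental pair from Re and Im of e^((1+3i)t)v: X_1 = e^(t)(cos(3t)·(2,-1) + sin(3t)·(1,0)), X_2 = e^(t)(sin(3t)·(2,-1) - cos(3t)·(1,0)).
General solution: K_1X_1 + K_2X_2.
Applying p(0)=-3, q(0)=4 gives K_1=-4, K_2=-5.

p(t) = -14e^(t)sin(3t) - 3e^(t)cos(3t), q(t) = 5e^(t)sin(3t) + 4e^(t)cos(3t)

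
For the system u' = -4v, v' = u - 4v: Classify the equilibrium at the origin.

stable improper node

A = [[0,-4],[1,-4]]; det(A-λI) = λ^2 + 4λ + 4.
repeated λ = -2 with a single eigenvector.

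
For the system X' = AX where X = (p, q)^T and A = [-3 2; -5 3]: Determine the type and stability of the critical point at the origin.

A = [[-3,2],[-5,3]]; det(A-λI) = λ^2 + 1.
λ = 0 ± i: zero real part.

center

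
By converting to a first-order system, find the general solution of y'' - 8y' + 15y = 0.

Let x_1 = y, x_2 = y'. Then x_1' = x_2 and x_2' = -15x_1 + 8x_2.
A = [[0,1],[-15,8]]; det(A-λI) = λ^2 - 8λ + 15.
Eigenvalues λ = 5, 3 with eigenvectors (1,5), (1,3).

y(t) = C_1e^(5t) + C_2e^(3t)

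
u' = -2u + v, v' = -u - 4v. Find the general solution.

Coefficient matrix A = [[-2, 1], [-1, -4]].
Characteristic polynomial det(A - λI) = λ^2 + 6λ + 9 = 0.
Single eigenvalue λ = -3 with algebraic multiplicity 2.
Eigenvector v = (-1,1); generalized eigenvector w with (A-λI)w=v is (-3,2).
General solution: e^(-3t)[K_1·v + K_2·(t·v + w)].

u(t) = -K_1e^(-3t) - K_2te^(-3t) - 3K_2e^(-3t), v(t) = K_1e^(-3t) + K_2te^(-3t) + 2K_2e^(-3t)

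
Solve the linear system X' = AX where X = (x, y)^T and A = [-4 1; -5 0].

x(t) = -K_1e^(-2t)sin(t) + K_2e^(-2t)cos(t), y(t) = -2K_1e^(-2t)sin(t) - K_1e^(-2t)cos(t) - K_2e^(-2t)sin(t) + 2K_2e^(-2t)cos(t)

Coefficient matrix A = [[-4, 1], [-5, 0]].
Characteristic polynomial det(A - λI) = λ^2 + 4λ + 5 = 0.
Eigenvalues λ = -2 ± i (complex conjugate pair).
For λ=-2+i: an eigenvector is (0,-1) - i(-1,-2) = (0 + i, -1 + 2i).
A real fundamental pair from Re and Im of e^((-2+i)t)v: X_1 = e^(-2t)(cos(t)·(0,-1) + sin(t)·(-1,-2)), X_2 = e^(-2t)(sin(t)·(0,-1) - cos(t)·(-1,-2)).
General solution: K_1X_1 + K_2X_2.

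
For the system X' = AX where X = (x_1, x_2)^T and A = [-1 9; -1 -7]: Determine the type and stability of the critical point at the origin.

A = [[-1,9],[-1,-7]]; det(A-λI) = λ^2 + 8λ + 16.
repeated λ = -4 with a single eigenvector.

stable improper node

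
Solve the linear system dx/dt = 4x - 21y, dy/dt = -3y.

Coefficient matrix A = [[4, -21], [0, -3]].
Characteristic polynomial det(A - λI) = λ^2 - λ - 12 = 0.
Eigenvalues λ = 4, -3.
For λ=4: (A-λI) row 1 is [0, -21], so an eigenvector is (1, 0).
For λ=-3: (A-λI) row 1 is [7, -21], so an eigenvector is (-3, -1).
General solution: K_1e^(4t)(1,0) + K_2e^(-3t)(-3,-1).

x(t) = K_1e^(4t) - 3K_2e^(-3t), y(t) = -K_2e^(-3t)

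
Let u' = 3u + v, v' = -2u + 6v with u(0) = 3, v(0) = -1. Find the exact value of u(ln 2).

-16

A = [[3,1],[-2,6]]; eigenvalues λ = 5, 4.
Eigenvectors: (1,2) for λ=5, (1,1) for λ=4.
From the initial condition, c_1 = -4, c_2 = 7.
u(ln 2) = (-4)(2^5)(1) + (7)(2^4)(1) = -16.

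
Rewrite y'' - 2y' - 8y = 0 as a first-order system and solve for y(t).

Let x_1 = y, x_2 = y'. Then x_1' = x_2 and x_2' = 8x_1 + 2x_2.
A = [[0,1],[8,2]]; det(A-λI) = λ^2 - 2λ - 8.
Eigenvalues λ = -2, 4 with eigenvectors (1,-2), (1,4).

y(t) = K_1e^(-2t) + K_2e^(4t)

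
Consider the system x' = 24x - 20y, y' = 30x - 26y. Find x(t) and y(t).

Coefficient matrix A = [[24, -20], [30, -26]].
Characteristic polynomial det(A - λI) = λ^2 + 2λ - 24 = 0.
Eigenvalues λ = 4, -6.
For λ=4: (A-λI) row 1 is [20, -20], so an eigenvector is (1, 1).
For λ=-6: (A-λI) row 1 is [30, -20], so an eigenvector is (2, 3).
General solution: C_1e^(4t)(1,1) + C_2e^(-6t)(2,3).

x(t) = C_1e^(4t) + 2C_2e^(-6t), y(t) = C_1e^(4t) + 3C_2e^(-6t)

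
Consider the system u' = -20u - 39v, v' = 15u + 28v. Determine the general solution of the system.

u(t) = 2K_1e^(4t)sin(3t) + 3K_1e^(4t)cos(3t) + 3K_2e^(4t)sin(3t) - 2K_2e^(4t)cos(3t), v(t) = -K_1e^(4t)sin(3t) - 2K_1e^(4t)cos(3t) - 2K_2e^(4t)sin(3t) + K_2e^(4t)cos(3t)

Coefficient matrix A = [[-20, -39], [15, 28]].
Characteristic polynomial det(A - λI) = λ^2 - 8λ + 25 = 0.
Eigenvalues λ = 4 ± 3i (complex conjugate pair).
For λ=4+3i: an eigenvector is (3,-2) - i(2,-1) = (3 - 2i, -2 + i).
A real fundamental pair from Re and Im of e^((4+3i)t)v: X_1 = e^(4t)(cos(3t)·(3,-2) + sin(3t)·(2,-1)), X_2 = e^(4t)(sin(3t)·(3,-2) - cos(3t)·(2,-1)).
General solution: K_1X_1 + K_2X_2.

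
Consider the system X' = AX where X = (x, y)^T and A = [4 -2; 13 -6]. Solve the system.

Coefficient matrix A = [[4, -2], [13, -6]].
Characteristic polynomial det(A - λI) = λ^2 + 2λ + 2 = 0.
Eigenvalues λ = -1 ± i (complex conjugate pair).
For λ=-1+i: an eigenvector is (1,2) - i(1,3) = (1 - i, 2 - 3i).
A real fundamental pair from Re and Im of e^((-1+i)t)v: X_1 = e^(-t)(cos(t)·(1,2) + sin(t)·(1,3)), X_2 = e^(-t)(sin(t)·(1,2) - cos(t)·(1,3)).
General solution: C_1X_1 + C_2X_2.

x(t) = C_1e^(-t)sin(t) + C_1e^(-t)cos(t) + C_2e^(-t)sin(t) - C_2e^(-t)cos(t), y(t) = 3C_1e^(-t)sin(t) + 2C_1e^(-t)cos(t) + 2C_2e^(-t)sin(t) - 3C_2e^(-t)cos(t)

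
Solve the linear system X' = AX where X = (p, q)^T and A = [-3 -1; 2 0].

p(t) = C_1e^(-2t) - C_2e^(-t), q(t) = -C_1e^(-2t) + 2C_2e^(-t)

Coefficient matrix A = [[-3, -1], [2, 0]].
Characteristic polynomial det(A - λI) = λ^2 + 3λ + 2 = 0.
Eigenvalues λ = -2, -1.
For λ=-2: (A-λI) row 1 is [-1, -1], so an eigenvector is (1, -1).
For λ=-1: (A-λI) row 1 is [-2, -1], so an eigenvector is (-1, 2).
General solution: C_1e^(-2t)(1,-1) + C_2e^(-t)(-1,2).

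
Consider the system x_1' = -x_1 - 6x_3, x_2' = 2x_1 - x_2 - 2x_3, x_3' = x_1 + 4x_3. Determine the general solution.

Coefficient matrix A = [[-1, 0, -6], [2, -1, -2], [1, 0, 4]].
det(A - λI) = 0 gives eigenvalues λ = -1, 1, 2.
For λ=-1: eigenvector (0,1,0).
For λ=1: eigenvector (3,4,-1).
For λ=2: eigenvector (-2,-2,1).
General solution: C_1e^(-t)(0,1,0) + C_2e^(t)(3,4,-1) + C_3e^(2t)(-2,-2,1).

x_1(t) = 3C_2e^(t) - 2C_3e^(2t), x_2(t) = C_1e^(-t) + 4C_2e^(t) - 2C_3e^(2t), x_3(t) = -C_2e^(t) + C_3e^(2t)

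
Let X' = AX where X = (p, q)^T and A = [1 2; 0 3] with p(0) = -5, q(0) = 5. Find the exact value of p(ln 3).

A = [[1,2],[0,3]]; eigenvalues λ = 3, 1.
Eigenvectors: (1,1) for λ=3, (-1,0) for λ=1.
From the initial condition, c_1 = 5, c_2 = 10.
p(ln 3) = (5)(3^3)(1) + (10)(3^1)(-1) = 105.

105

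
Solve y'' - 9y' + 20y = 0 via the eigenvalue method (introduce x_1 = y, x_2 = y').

Let x_1 = y, x_2 = y'. Then x_1' = x_2 and x_2' = -20x_1 + 9x_2.
A = [[0,1],[-20,9]]; det(A-λI) = λ^2 - 9λ + 20.
Eigenvalues λ = 4, 5 with eigenvectors (1,4), (1,5).

y(t) = K_1e^(4t) + K_2e^(5t)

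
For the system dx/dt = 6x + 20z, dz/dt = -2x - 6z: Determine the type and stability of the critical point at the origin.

center

A = [[6,20],[-2,-6]]; det(A-λI) = λ^2 + 4.
λ = 0 ± 2i: zero real part.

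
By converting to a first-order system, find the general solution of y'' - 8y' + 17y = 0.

y(t) = K_1e^(4t)cos(t) + K_2e^(4t)sin(t)

Let x_1 = y, x_2 = y'. Then x_1' = x_2 and x_2' = -17x_1 + 8x_2.
A = [[0,1],[-17,8]]; det(A-λI) = λ^2 - 8λ + 17.
Eigenvalues λ = 4 ± i.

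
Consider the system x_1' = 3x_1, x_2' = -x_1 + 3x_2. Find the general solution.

x_1(t) = K_2e^(3t), x_2(t) = -K_1e^(3t) - K_2te^(3t) - 3K_2e^(3t)

Coefficient matrix A = [[3, 0], [-1, 3]].
Characteristic polynomial det(A - λI) = λ^2 - 6λ + 9 = 0.
Single eigenvalue λ = 3 with algebraic multiplicity 2.
Eigenvector v = (0,-1); generalized eigenvector w with (A-λI)w=v is (1,-3).
General solution: e^(3t)[K_1·v + K_2·(t·v + w)].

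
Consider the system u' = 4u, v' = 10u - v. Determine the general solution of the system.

u(t) = C_1e^(4t), v(t) = 2C_1e^(4t) - C_2e^(-t)

Coefficient matrix A = [[4, 0], [10, -1]].
Characteristic polynomial det(A - λI) = λ^2 - 3λ - 4 = 0.
Eigenvalues λ = 4, -1.
For λ=4: (A-λI) row 2 is [10, -5], so an eigenvector is (1, 2).
For λ=-1: (A-λI) row 1 is [5, 0], so an eigenvector is (0, -1).
General solution: C_1e^(4t)(1,2) + C_2e^(-t)(0,-1).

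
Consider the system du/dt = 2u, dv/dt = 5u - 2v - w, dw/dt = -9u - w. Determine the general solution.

Coefficient matrix A = [[2, 0, 0], [5, -2, -1], [-9, 0, -1]].
det(A - λI) = 0 gives eigenvalues λ = -2, 2, -1.
For λ=-2: eigenvector (0,1,0).
For λ=2: eigenvector (1,2,-3).
For λ=-1: eigenvector (0,-1,1).
General solution: K_1e^(-2t)(0,1,0) + K_2e^(2t)(1,2,-3) + K_3e^(-t)(0,-1,1).

u(t) = K_2e^(2t), v(t) = K_1e^(-2t) + 2K_2e^(2t) - K_3e^(-t), w(t) = -3K_2e^(2t) + K_3e^(-t)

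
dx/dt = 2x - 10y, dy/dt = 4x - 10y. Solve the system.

Coefficient matrix A = [[2, -10], [4, -10]].
Characteristic polynomial det(A - λI) = λ^2 + 8λ + 20 = 0.
Eigenvalues λ = -4 ± 2i (complex conjugate pair).
For λ=-4+2i: an eigenvector is (2,1) - i(1,1) = (2 - i, 1 - i).
A real fundamental pair from Re and Im of e^((-4+2i)t)v: X_1 = e^(-4t)(cos(2t)·(2,1) + sin(2t)·(1,1)), X_2 = e^(-4t)(sin(2t)·(2,1) - cos(2t)·(1,1)).
General solution: C_1X_1 + C_2X_2.

x(t) = C_1e^(-4t)sin(2t) + 2C_1e^(-4t)cos(2t) + 2C_2e^(-4t)sin(2t) - C_2e^(-4t)cos(2t), y(t) = C_1e^(-4t)sin(2t) + C_1e^(-4t)cos(2t) + C_2e^(-4t)sin(2t) - C_2e^(-4t)cos(2t)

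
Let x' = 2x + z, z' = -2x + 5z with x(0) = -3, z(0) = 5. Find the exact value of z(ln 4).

3392

A = [[2,1],[-2,5]]; eigenvalues λ = 3, 4.
Eigenvectors: (1,1) for λ=3, (1,2) for λ=4.
From the initial condition, c_1 = -11, c_2 = 8.
z(ln 4) = (-11)(4^3)(1) + (8)(4^4)(2) = 3392.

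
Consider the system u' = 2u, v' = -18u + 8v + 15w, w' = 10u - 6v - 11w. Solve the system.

u(t) = C_2e^(2t), v(t) = -3C_1e^(-2t) - 7C_2e^(2t) - 5C_3e^(-t), w(t) = 2C_1e^(-2t) + 4C_2e^(2t) + 3C_3e^(-t)

Coefficient matrix A = [[2, 0, 0], [-18, 8, 15], [10, -6, -11]].
det(A - λI) = 0 gives eigenvalues λ = -2, 2, -1.
For λ=-2: eigenvector (0,-3,2).
For λ=2: eigenvector (1,-7,4).
For λ=-1: eigenvector (0,-5,3).
General solution: C_1e^(-2t)(0,-3,2) + C_2e^(2t)(1,-7,4) + C_3e^(-t)(0,-5,3).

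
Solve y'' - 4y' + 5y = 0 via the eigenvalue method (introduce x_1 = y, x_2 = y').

y(t) = c_1e^(2t)cos(t) + c_2e^(2t)sin(t)

Let x_1 = y, x_2 = y'. Then x_1' = x_2 and x_2' = -5x_1 + 4x_2.
A = [[0,1],[-5,4]]; det(A-λI) = λ^2 - 4λ + 5.
Eigenvalues λ = 2 ± i.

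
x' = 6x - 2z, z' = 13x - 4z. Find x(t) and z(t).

x(t) = -K_1e^(t)sin(t) + K_1e^(t)cos(t) + K_2e^(t)sin(t) + K_2e^(t)cos(t), z(t) = -2K_1e^(t)sin(t) + 3K_1e^(t)cos(t) + 3K_2e^(t)sin(t) + 2K_2e^(t)cos(t)

Coefficient matrix A = [[6, -2], [13, -4]].
Characteristic polynomial det(A - λI) = λ^2 - 2λ + 2 = 0.
Eigenvalues λ = 1 ± i (complex conjugate pair).
For λ=1+i: an eigenvector is (1,3) - i(-1,-2) = (1 + i, 3 + 2i).
A real fundamental pair from Re and Im of e^((1+i)t)v: X_1 = e^(t)(cos(t)·(1,3) + sin(t)·(-1,-2)), X_2 = e^(t)(sin(t)·(1,3) - cos(t)·(-1,-2)).
General solution: K_1X_1 + K_2X_2.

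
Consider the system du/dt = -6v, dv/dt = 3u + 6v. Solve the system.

Coefficient matrix A = [[0, -6], [3, 6]].
Characteristic polynomial det(A - λI) = λ^2 - 6λ + 18 = 0.
Eigenvalues λ = 3 ± 3i (complex conjugate pair).
For λ=3+3i: an eigenvector is (-1,0) - i(1,-1) = (-1 - i, 0 + i).
A real fundamental pair from Re and Im of e^((3+3i)t)v: X_1 = e^(3t)(cos(3t)·(-1,0) + sin(3t)·(1,-1)), X_2 = e^(3t)(sin(3t)·(-1,0) - cos(3t)·(1,-1)).
General solution: C_1X_1 + C_2X_2.

u(t) = C_1e^(3t)sin(3t) - C_1e^(3t)cos(3t) - C_2e^(3t)sin(3t) - C_2e^(3t)cos(3t), v(t) = -C_1e^(3t)sin(3t) + C_2e^(3t)cos(3t)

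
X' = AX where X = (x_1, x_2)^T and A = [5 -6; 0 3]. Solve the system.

x_1(t) = 3c_1e^(3t) + c_2e^(5t), x_2(t) = c_1e^(3t)

Coefficient matrix A = [[5, -6], [0, 3]].
Characteristic polynomial det(A - λI) = λ^2 - 8λ + 15 = 0.
Eigenvalues λ = 3, 5.
For λ=3: (A-λI) row 1 is [2, -6], so an eigenvector is (3, 1).
For λ=5: (A-λI) row 1 is [0, -6], so an eigenvector is (1, 0).
General solution: c_1e^(3t)(3,1) + c_2e^(5t)(1,0).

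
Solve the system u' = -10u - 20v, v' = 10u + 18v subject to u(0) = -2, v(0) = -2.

Coefficient matrix A = [[-10, -20], [10, 18]].
Characteristic polynomial det(A - λI) = λ^2 - 8λ + 20 = 0.
Eigenvalues λ = 4 ± 2i (complex conjugate pair).
For λ=4+2i: an eigenvector is (-1,1) - i(-3,2) = (-1 + 3i, 1 - 2i).
A real fundamental pair from Re and Im of e^((4+2i)t)v: X_1 = e^(4t)(cos(2t)·(-1,1) + sin(2t)·(-3,2)), X_2 = e^(4t)(sin(2t)·(-1,1) - cos(2t)·(-3,2)).
General solution: C_1X_1 + C_2X_2.
Applying u(0)=-2, v(0)=-2 gives C_1=-10, C_2=-4.

u(t) = 34e^(4t)sin(2t) - 2e^(4t)cos(2t), v(t) = -24e^(4t)sin(2t) - 2e^(4t)cos(2t)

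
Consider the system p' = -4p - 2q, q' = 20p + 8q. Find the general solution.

p(t) = -K_1e^(2t)sin(2t) + K_2e^(2t)cos(2t), q(t) = 3K_1e^(2t)sin(2t) + K_1e^(2t)cos(2t) + K_2e^(2t)sin(2t) - 3K_2e^(2t)cos(2t)

Coefficient matrix A = [[-4, -2], [20, 8]].
Characteristic polynomial det(A - λI) = λ^2 - 4λ + 8 = 0.
Eigenvalues λ = 2 ± 2i (complex conjugate pair).
For λ=2+2i: an eigenvector is (0,1) - i(-1,3) = (0 + i, 1 - 3i).
A real fundamental pair from Re and Im of e^((2+2i)t)v: X_1 = e^(2t)(cos(2t)·(0,1) + sin(2t)·(-1,3)), X_2 = e^(2t)(sin(2t)·(0,1) - cos(2t)·(-1,3)).
General solution: K_1X_1 + K_2X_2.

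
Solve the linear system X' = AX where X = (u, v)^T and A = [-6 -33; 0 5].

u(t) = 3c_1e^(5t) + c_2e^(-6t), v(t) = -c_1e^(5t)

Coefficient matrix A = [[-6, -33], [0, 5]].
Characteristic polynomial det(A - λI) = λ^2 + λ - 30 = 0.
Eigenvalues λ = 5, -6.
For λ=5: (A-λI) row 1 is [-11, -33], so an eigenvector is (3, -1).
For λ=-6: (A-λI) row 1 is [0, -33], so an eigenvector is (1, 0).
General solution: c_1e^(5t)(3,-1) + c_2e^(-6t)(1,0).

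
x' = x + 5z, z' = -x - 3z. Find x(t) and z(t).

x(t) = -K_1e^(-t)sin(t) + 2K_1e^(-t)cos(t) + 2K_2e^(-t)sin(t) + K_2e^(-t)cos(t), z(t) = -K_1e^(-t)cos(t) - K_2e^(-t)sin(t)

Coefficient matrix A = [[1, 5], [-1, -3]].
Characteristic polynomial det(A - λI) = λ^2 + 2λ + 2 = 0.
Eigenvalues λ = -1 ± i (complex conjugate pair).
For λ=-1+i: an eigenvector is (2,-1) - i(-1,0) = (2 + i, -1).
A real fundamental pair from Re and Im of e^((-1+i)t)v: X_1 = e^(-t)(cos(t)·(2,-1) + sin(t)·(-1,0)), X_2 = e^(-t)(sin(t)·(2,-1) - cos(t)·(-1,0)).
General solution: K_1X_1 + K_2X_2.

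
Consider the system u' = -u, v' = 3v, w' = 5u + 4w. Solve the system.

Coefficient matrix A = [[-1, 0, 0], [0, 3, 0], [5, 0, 4]].
det(A - λI) = 0 gives eigenvalues λ = 4, 3, -1.
For λ=4: eigenvector (0,0,1).
For λ=3: eigenvector (0,1,0).
For λ=-1: eigenvector (1,0,-1).
General solution: K_1e^(4t)(0,0,1) + K_2e^(3t)(0,1,0) + K_3e^(-t)(1,0,-1).

u(t) = K_3e^(-t), v(t) = K_2e^(3t), w(t) = K_1e^(4t) - K_3e^(-t)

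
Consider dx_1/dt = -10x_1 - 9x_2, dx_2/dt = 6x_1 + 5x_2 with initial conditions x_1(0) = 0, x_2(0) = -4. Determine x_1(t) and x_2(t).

Coefficient matrix A = [[-10, -9], [6, 5]].
Characteristic polynomial det(A - λI) = λ^2 + 5λ + 4 = 0.
Eigenvalues λ = -4, -1.
For λ=-4: (A-λI) row 1 is [-6, -9], so an eigenvector is (3, -2).
For λ=-1: (A-λI) row 1 is [-9, -9], so an eigenvector is (-1, 1).
General solution: c_1e^(-4t)(3,-2) + c_2e^(-t)(-1,1).
Applying x_1(0)=0, x_2(0)=-4 gives c_1=-4, c_2=-12.

x_1(t) = 12e^(-t) - 12e^(-4t), x_2(t) = -12e^(-t) + 8e^(-4t)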